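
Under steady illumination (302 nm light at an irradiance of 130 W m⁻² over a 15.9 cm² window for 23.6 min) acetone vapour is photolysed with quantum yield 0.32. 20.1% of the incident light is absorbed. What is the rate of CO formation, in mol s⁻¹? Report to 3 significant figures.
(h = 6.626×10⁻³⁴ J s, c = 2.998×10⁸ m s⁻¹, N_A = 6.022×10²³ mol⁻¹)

3.36×10⁻⁸ mol s⁻¹

Photon energy at 302 nm: hc/λ = (6.626×10⁻³⁴)(2.998×10⁸)/(302×10⁻⁹) = 6.578×10⁻¹⁹ J.
Energy delivered: (130 W m⁻²)(15.9×10⁻⁴ m²)(1416 s) = 292.7 J.
Photons incident: 292.7 / 6.578×10⁻¹⁹ = 4.450×10²⁰, i.e. 4.450×10²⁰/6.022×10²³ = 7.390×10⁻⁴ mol.
Photons absorbed: 0.201 × 7.390×10⁻⁴ = 1.485×10⁻⁴ mol.
Product formed: 0.32 × 1.485×10⁻⁴ = 4.752×10⁻⁵ mol.
Rate: 4.752×10⁻⁵ / 1416 s = 3.36×10⁻⁸ mol s⁻¹.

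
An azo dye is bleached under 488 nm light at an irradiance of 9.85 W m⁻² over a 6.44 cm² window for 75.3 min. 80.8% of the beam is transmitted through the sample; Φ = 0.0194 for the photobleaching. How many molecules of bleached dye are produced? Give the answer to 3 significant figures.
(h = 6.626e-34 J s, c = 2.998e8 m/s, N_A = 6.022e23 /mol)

Photon energy at 488 nm: hc/λ = (6.626e-34)(2.998e8)/(488e-9) = 4.071e-19 J.
Energy delivered: (9.85 W m⁻²)(6.44e-4 m²)(4518 s) = 28.66 J.
Photons incident: 28.66 / 4.071e-19 = 7.040e19, i.e. 7.040e19/6.022e23 = 1.169e-4 mol.
Fraction absorbed: 1 − 80.8/100 = 0.1920.
Photons absorbed: 0.1920 × 1.169e-4 = 2.244e-5 mol.
Product: Φ × n_abs = 0.0194 × 2.244e-5 = 4.353e-7 mol.
As a count: 4.353e-7 × 6.022e23 = 2.62e17.

2.62e17 molecules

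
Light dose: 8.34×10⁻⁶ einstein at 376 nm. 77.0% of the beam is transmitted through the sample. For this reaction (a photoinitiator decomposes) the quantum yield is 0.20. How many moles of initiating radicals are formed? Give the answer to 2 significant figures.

3.8×10⁻⁷ mol

Fraction absorbed: 1 − 77.0/100 = 0.2300.
Photons absorbed: 0.2300 × 8.34×10⁻⁶ = 1.918×10⁻⁶ mol.
Product: Φ × n_abs = 0.20 × 1.918×10⁻⁶ = 3.836×10⁻⁷ mol.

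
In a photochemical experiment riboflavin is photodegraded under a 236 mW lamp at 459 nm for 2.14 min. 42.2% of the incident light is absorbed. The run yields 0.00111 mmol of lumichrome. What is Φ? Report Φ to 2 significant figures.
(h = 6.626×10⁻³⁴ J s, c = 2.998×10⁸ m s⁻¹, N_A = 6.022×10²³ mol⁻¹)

Φ = 0.023

Product: 0.00111 mmol = 1.11×10⁻⁶ mol.
Photon energy at 459 nm: hc/λ = (6.626×10⁻³⁴)(2.998×10⁸)/(459×10⁻⁹) = 4.328×10⁻¹⁹ J.
Energy delivered: (236 mW)(128.4 s) = 30.30 J.
Photons incident: 30.30 / 4.328×10⁻¹⁹ = 7.001×10¹⁹, i.e. 7.001×10¹⁹/6.022×10²³ = 1.163×10⁻⁴ mol.
Photons absorbed: 0.422 × 1.163×10⁻⁴ = 4.908×10⁻⁵ mol.
Φ = 1.11×10⁻⁶ mol / 4.908×10⁻⁵ mol photons = 0.023.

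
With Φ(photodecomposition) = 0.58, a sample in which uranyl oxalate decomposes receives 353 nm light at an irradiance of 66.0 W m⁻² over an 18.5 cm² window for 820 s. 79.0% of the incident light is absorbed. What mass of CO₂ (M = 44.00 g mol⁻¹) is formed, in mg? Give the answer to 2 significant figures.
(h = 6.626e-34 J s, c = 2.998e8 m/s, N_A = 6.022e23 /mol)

6.0 mg

Photon energy at 353 nm: hc/λ = (6.626e-34)(2.998e8)/(353e-9) = 5.627e-19 J.
Energy delivered: (66.0 W m⁻²)(18.5e-4 m²)(820 s) = 100.1 J.
Photons incident: 100.1 / 5.627e-19 = 1.779e20, i.e. 1.779e20/6.022e23 = 2.954e-4 mol.
Photons absorbed: 0.790 × 2.954e-4 = 2.334e-4 mol.
Product: Φ × n_abs = 0.58 × 2.334e-4 = 1.354e-4 mol.
Mass: 1.354e-4 × 44.00 = 0.005958 g = 6.0 mg.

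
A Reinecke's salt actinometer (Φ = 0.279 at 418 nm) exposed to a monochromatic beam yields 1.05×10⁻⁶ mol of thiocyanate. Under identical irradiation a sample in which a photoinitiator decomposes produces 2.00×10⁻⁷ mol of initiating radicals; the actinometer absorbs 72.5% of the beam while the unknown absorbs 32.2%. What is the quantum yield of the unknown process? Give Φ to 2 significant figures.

Φ = 0.12

Photons absorbed by the actinometer: 1.05×10⁻⁶ / 0.279 = 3.763×10⁻⁶ mol.
Incident flux: 3.763×10⁻⁶ / 0.725 = 5.190×10⁻⁶ einstein.
Absorbed by unknown: 0.322 × 5.190×10⁻⁶ = 1.671×10⁻⁶ mol.
Φ(unknown) = 2.00×10⁻⁷ / 1.671×10⁻⁶ = 0.12.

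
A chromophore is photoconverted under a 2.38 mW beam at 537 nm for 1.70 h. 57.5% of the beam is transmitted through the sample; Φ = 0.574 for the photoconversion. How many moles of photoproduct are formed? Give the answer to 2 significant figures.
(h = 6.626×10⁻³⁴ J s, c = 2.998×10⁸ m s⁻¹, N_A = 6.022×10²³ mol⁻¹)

Photon energy at 537 nm: hc/λ = (6.626×10⁻³⁴)(2.998×10⁸)/(537×10⁻⁹) = 3.699×10⁻¹⁹ J.
Energy delivered: (2.38 mW)(6120 s) = 14.57 J.
Photons incident: 14.57 / 3.699×10⁻¹⁹ = 3.939×10¹⁹, i.e. 3.939×10¹⁹/6.022×10²³ = 6.541×10⁻⁵ mol.
Fraction absorbed: 1 − 57.5/100 = 0.4250.
Photons absorbed: 0.4250 × 6.541×10⁻⁵ = 2.780×10⁻⁵ mol.
Product: Φ × n_abs = 0.574 × 2.780×10⁻⁵ = 1.596×10⁻⁵ mol.

1.6×10⁻⁵ mol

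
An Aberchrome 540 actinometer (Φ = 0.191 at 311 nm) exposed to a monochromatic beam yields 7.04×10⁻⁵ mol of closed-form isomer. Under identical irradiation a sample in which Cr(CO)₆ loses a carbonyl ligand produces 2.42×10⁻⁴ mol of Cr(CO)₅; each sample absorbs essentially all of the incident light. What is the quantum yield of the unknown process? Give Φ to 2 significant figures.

Φ = 0.66

Photons absorbed by the actinometer: 7.04×10⁻⁵ / 0.191 = 3.686×10⁻⁴ mol.
Φ(unknown) = 2.42×10⁻⁴ / 3.686×10⁻⁴ = 0.66.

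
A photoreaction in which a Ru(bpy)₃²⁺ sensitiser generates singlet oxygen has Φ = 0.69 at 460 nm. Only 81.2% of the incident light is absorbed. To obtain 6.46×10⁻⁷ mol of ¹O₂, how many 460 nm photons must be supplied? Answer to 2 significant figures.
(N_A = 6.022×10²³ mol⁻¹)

Photons that must be absorbed: 6.46×10⁻⁷ / 0.69 = 9.362×10⁻⁷ mol.
Incident photons needed: 9.362×10⁻⁷ / 0.812 = 1.153×10⁻⁶ mol.
Photon count: 1.153×10⁻⁶ × 6.022×10²³ = 6.9×10¹⁷.

6.9×10¹⁷ photons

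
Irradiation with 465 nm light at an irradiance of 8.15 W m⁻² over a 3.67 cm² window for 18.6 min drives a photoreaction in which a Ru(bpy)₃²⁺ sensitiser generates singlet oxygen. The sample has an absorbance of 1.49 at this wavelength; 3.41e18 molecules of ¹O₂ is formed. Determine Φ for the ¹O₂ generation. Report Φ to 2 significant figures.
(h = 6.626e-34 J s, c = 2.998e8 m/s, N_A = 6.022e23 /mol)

Product: 3.41e18 / 6.022e23 = 5.663e-6 mol.
Photon energy at 465 nm: hc/λ = (6.626e-34)(2.998e8)/(465e-9) = 4.272e-19 J.
Energy delivered: (8.15 W m⁻²)(3.67e-4 m²)(1116 s) = 3.338 J.
Photons incident: 3.338 / 4.272e-19 = 7.814e18, i.e. 7.814e18/6.022e23 = 1.298e-5 mol.
Fraction absorbed: 1 − 10^(−1.49) = 0.9676.
Photons absorbed: 0.9676 × 1.298e-5 = 1.256e-5 mol.
Φ = 5.663e-6 mol / 1.256e-5 mol photons = 0.45.

Φ = 0.45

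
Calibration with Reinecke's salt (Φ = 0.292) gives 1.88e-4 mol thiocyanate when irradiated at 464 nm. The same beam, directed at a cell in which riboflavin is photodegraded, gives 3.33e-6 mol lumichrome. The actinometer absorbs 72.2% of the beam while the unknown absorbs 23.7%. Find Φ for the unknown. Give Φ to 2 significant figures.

Photons absorbed by the actinometer: 1.88e-4 / 0.292 = 6.438e-4 mol.
Incident flux: 6.438e-4 / 0.722 = 8.917e-4 einstein.
Absorbed by unknown: 0.237 × 8.917e-4 = 2.113e-4 mol.
Φ(unknown) = 3.33e-6 / 2.113e-4 = 0.016.

Φ = 0.016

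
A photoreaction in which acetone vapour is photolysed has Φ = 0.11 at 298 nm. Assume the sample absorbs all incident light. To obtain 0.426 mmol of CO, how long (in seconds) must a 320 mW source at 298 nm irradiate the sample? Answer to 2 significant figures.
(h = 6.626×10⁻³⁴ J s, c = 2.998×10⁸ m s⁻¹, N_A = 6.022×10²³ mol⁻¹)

t ≈ 4900 s

Product: 0.426 mmol = 4.26×10⁻⁴ mol.
Photons that must be absorbed: 4.26×10⁻⁴ / 0.11 = 0.003873 mol.
Photon energy: hc/λ = 6.666×10⁻¹⁹ J; per mole, 4.014×10⁵ J mol⁻¹.
Energy required: 0.003873 × 4.014×10⁵ = 1555 J.
Time: 1555 J / 0.32 W = 4900 s.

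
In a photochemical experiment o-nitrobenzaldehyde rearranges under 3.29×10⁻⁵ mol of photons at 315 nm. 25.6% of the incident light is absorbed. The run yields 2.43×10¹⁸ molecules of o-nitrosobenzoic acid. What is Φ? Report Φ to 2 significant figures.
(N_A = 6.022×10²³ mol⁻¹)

Φ = 0.48

Product: 2.43×10¹⁸ / 6.022×10²³ = 4.035×10⁻⁶ mol.
Photons absorbed: 0.256 × 3.29×10⁻⁵ = 8.422×10⁻⁶ mol.
Φ = 4.035×10⁻⁶ mol / 8.422×10⁻⁶ mol photons = 0.48.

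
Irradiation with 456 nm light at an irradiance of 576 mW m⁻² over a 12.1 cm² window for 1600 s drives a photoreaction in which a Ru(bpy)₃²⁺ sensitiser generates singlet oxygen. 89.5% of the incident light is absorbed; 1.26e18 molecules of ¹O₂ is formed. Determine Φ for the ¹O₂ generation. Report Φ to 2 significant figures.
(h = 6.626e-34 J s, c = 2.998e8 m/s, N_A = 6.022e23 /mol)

Φ = 0.55

Product: 1.26e18 / 6.022e23 = 2.092e-6 mol.
Photon energy at 456 nm: hc/λ = (6.626e-34)(2.998e8)/(456e-9) = 4.356e-19 J.
Energy delivered: (576 mW m⁻²)(12.1e-4 m²)(1600 s) = 1.115 J.
Photons incident: 1.115 / 4.356e-19 = 2.560e18, i.e. 2.560e18/6.022e23 = 4.251e-6 mol.
Photons absorbed: 0.895 × 4.251e-6 = 3.805e-6 mol.
Φ = 2.092e-6 mol / 3.805e-6 mol photons = 0.55.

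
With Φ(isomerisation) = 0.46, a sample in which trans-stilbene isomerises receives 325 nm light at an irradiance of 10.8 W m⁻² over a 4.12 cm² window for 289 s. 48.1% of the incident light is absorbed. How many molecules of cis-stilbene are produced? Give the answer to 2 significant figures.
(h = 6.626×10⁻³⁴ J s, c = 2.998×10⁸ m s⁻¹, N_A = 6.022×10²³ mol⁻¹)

Photon energy at 325 nm: hc/λ = (6.626×10⁻³⁴)(2.998×10⁸)/(325×10⁻⁹) = 6.112×10⁻¹⁹ J.
Energy delivered: (10.8 W m⁻²)(4.12×10⁻⁴ m²)(289 s) = 1.286 J.
Photons incident: 1.286 / 6.112×10⁻¹⁹ = 2.104×10¹⁸, i.e. 2.104×10¹⁸/6.022×10²³ = 3.494×10⁻⁶ mol.
Photons absorbed: 0.481 × 3.494×10⁻⁶ = 1.681×10⁻⁶ mol.
Product: Φ × n_abs = 0.46 × 1.681×10⁻⁶ = 7.733×10⁻⁷ mol.
As a count: 7.733×10⁻⁷ × 6.022×10²³ = 4.7×10¹⁷.

4.7×10¹⁷ molecules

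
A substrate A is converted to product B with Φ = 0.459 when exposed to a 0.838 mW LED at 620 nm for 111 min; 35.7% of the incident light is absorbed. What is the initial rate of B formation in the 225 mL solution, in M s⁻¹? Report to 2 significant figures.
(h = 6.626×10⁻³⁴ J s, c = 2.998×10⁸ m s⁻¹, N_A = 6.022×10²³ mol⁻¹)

Photon energy at 620 nm: hc/λ = (6.626×10⁻³⁴)(2.998×10⁸)/(620×10⁻⁹) = 3.204×10⁻¹⁹ J.
Energy delivered: (0.838 mW)(6660 s) = 5.581 J.
Photons incident: 5.581 / 3.204×10⁻¹⁹ = 1.742×10¹⁹, i.e. 1.742×10¹⁹/6.022×10²³ = 2.893×10⁻⁵ mol.
Photons absorbed: 0.357 × 2.893×10⁻⁵ = 1.033×10⁻⁵ mol.
Product formed: 0.459 × 1.033×10⁻⁵ = 4.741×10⁻⁶ mol.
Rate: 4.741×10⁻⁶ mol / (6660 s × 0.225 L) = 3.2×10⁻⁹ M s⁻¹.

3.2×10⁻⁹ M s⁻¹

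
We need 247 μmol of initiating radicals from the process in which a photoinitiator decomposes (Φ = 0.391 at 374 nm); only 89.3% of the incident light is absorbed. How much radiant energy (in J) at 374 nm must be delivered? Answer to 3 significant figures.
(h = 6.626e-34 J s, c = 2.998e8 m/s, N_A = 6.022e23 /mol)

226 J

Product: 247 μmol = 2.47e-4 mol.
Photons that must be absorbed: 2.47e-4 / 0.391 = 6.317e-4 mol.
Incident photons needed: 6.317e-4 / 0.893 = 7.074e-4 mol.
Photon energy: hc/λ = 5.311e-19 J; per mole, 3.198e5 J mol⁻¹.
Energy required: 7.074e-4 × 3.198e5 = 226 J.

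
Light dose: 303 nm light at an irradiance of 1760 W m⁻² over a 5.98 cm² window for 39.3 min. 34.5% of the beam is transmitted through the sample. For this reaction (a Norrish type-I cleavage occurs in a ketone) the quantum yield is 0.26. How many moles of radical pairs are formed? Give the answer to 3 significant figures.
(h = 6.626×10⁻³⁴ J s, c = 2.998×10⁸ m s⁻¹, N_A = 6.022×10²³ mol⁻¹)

0.00107 mol

Photon energy at 303 nm: hc/λ = (6.626×10⁻³⁴)(2.998×10⁸)/(303×10⁻⁹) = 6.556×10⁻¹⁹ J.
Energy delivered: (1760 W m⁻²)(5.98×10⁻⁴ m²)(2358 s) = 2482 J.
Photons incident: 2482 / 6.556×10⁻¹⁹ = 3.786×10²¹, i.e. 3.786×10²¹/6.022×10²³ = 0.006287 mol.
Fraction absorbed: 1 − 34.5/100 = 0.6550.
Photons absorbed: 0.6550 × 0.006287 = 0.004118 mol.
Product: Φ × n_abs = 0.26 × 0.004118 = 0.001071 mol.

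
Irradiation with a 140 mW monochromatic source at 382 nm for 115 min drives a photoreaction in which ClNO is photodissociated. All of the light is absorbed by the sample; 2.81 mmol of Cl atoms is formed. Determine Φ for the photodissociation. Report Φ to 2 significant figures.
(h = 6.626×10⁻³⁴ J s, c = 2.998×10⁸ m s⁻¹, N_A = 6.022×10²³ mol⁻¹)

Φ = 0.91

Product: 2.81 mmol = 0.00281 mol.
Photon energy at 382 nm: hc/λ = (6.626×10⁻³⁴)(2.998×10⁸)/(382×10⁻⁹) = 5.200×10⁻¹⁹ J.
Energy delivered: (140 mW)(6900 s) = 966.0 J.
Photons incident: 966.0 / 5.200×10⁻¹⁹ = 1.858×10²¹, i.e. 1.858×10²¹/6.022×10²³ = 0.003085 mol.
Φ = 0.00281 mol / 0.003085 mol photons = 0.91.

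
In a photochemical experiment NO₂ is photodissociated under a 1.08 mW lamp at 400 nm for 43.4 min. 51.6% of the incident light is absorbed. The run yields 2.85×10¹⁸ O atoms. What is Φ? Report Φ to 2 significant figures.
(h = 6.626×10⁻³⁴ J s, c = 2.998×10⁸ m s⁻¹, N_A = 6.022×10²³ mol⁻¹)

Product: 2.85×10¹⁸ / 6.022×10²³ = 4.733×10⁻⁶ mol.
Photon energy at 400 nm: hc/λ = (6.626×10⁻³⁴)(2.998×10⁸)/(400×10⁻⁹) = 4.966×10⁻¹⁹ J.
Energy delivered: (1.08 mW)(2604 s) = 2.812 J.
Photons incident: 2.812 / 4.966×10⁻¹⁹ = 5.663×10¹⁸, i.e. 5.663×10¹⁸/6.022×10²³ = 9.404×10⁻⁶ mol.
Photons absorbed: 0.516 × 9.404×10⁻⁶ = 4.852×10⁻⁶ mol.
Φ = 4.733×10⁻⁶ mol / 4.852×10⁻⁶ mol photons = 0.98.

Φ = 0.98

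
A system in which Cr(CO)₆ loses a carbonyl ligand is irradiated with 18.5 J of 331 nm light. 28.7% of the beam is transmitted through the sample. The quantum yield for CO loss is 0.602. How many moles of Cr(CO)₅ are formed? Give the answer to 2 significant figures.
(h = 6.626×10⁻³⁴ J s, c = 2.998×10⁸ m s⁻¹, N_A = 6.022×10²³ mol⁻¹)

Photon energy at 331 nm: hc/λ = (6.626×10⁻³⁴)(2.998×10⁸)/(331×10⁻⁹) = 6.001×10⁻¹⁹ J.
Photons incident: 18.5 / 6.001×10⁻¹⁹ = 3.083×10¹⁹, i.e. 3.083×10¹⁹/6.022×10²³ = 5.120×10⁻⁵ mol.
Fraction absorbed: 1 − 28.7/100 = 0.7130.
Photons absorbed: 0.7130 × 5.120×10⁻⁵ = 3.651×10⁻⁵ mol.
Product: Φ × n_abs = 0.602 × 3.651×10⁻⁵ = 2.198×10⁻⁵ mol.

2.2×10⁻⁵ mol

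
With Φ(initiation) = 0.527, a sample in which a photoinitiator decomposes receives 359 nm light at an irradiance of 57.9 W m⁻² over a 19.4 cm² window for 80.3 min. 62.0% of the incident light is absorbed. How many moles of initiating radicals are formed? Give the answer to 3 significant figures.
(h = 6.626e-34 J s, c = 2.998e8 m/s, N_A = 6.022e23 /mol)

5.31e-4 mol

Photon energy at 359 nm: hc/λ = (6.626e-34)(2.998e8)/(359e-9) = 5.533e-19 J.
Energy delivered: (57.9 W m⁻²)(19.4e-4 m²)(4818 s) = 541.2 J.
Photons incident: 541.2 / 5.533e-19 = 9.781e20, i.e. 9.781e20/6.022e23 = 0.001624 mol.
Photons absorbed: 0.620 × 0.001624 = 0.001007 mol.
Product: Φ × n_abs = 0.527 × 0.001007 = 5.307e-4 mol.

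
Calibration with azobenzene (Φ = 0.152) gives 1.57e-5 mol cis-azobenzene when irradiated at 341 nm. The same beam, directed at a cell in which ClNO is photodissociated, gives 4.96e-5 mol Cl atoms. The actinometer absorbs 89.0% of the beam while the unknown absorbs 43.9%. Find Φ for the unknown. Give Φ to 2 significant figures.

Φ = 0.97

Photons absorbed by the actinometer: 1.57e-5 / 0.152 = 1.033e-4 mol.
Incident flux: 1.033e-4 / 0.890 = 1.161e-4 einstein.
Absorbed by unknown: 0.439 × 1.161e-4 = 5.097e-5 mol.
Φ(unknown) = 4.96e-5 / 5.097e-5 = 0.97.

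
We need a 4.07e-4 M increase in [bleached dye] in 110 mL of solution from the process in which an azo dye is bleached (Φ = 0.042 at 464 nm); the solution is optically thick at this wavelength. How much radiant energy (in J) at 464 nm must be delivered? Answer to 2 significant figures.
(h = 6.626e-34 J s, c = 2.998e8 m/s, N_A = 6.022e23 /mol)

Product: (4.07e-4 M)(0.11 L) = 4.477e-5 mol.
Photons that must be absorbed: 4.477e-5 / 0.042 = 0.001066 mol.
Photon energy: hc/λ = 4.281e-19 J; per mole, 2.578e5 J mol⁻¹.
Energy required: 0.001066 × 2.578e5 = 270 J.

270 J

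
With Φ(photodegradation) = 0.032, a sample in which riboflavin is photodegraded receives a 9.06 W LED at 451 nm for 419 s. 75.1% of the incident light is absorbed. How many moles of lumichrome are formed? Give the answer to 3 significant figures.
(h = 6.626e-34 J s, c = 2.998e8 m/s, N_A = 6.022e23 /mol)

3.44e-4 mol

Photon energy at 451 nm: hc/λ = (6.626e-34)(2.998e8)/(451e-9) = 4.405e-19 J.
Energy delivered: (9.06 W)(419 s) = 3796 J.
Photons incident: 3796 / 4.405e-19 = 8.617e21, i.e. 8.617e21/6.022e23 = 0.01431 mol.
Photons absorbed: 0.751 × 0.01431 = 0.01075 mol.
Product: Φ × n_abs = 0.032 × 0.01075 = 3.440e-4 mol.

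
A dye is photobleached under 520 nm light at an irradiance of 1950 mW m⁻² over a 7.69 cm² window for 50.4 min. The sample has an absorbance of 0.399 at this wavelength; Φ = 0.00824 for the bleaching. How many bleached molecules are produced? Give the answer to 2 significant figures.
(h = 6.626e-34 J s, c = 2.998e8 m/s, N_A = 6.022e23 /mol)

5.9e16 bleached molecules

Photon energy at 520 nm: hc/λ = (6.626e-34)(2.998e8)/(520e-9) = 3.820e-19 J.
Energy delivered: (1950 mW m⁻²)(7.69e-4 m²)(3024 s) = 4.535 J.
Photons incident: 4.535 / 3.820e-19 = 1.187e19, i.e. 1.187e19/6.022e23 = 1.971e-5 mol.
Fraction absorbed: 1 − 10^(−0.399) = 0.6010.
Photons absorbed: 0.6010 × 1.971e-5 = 1.185e-5 mol.
Product: Φ × n_abs = 0.00824 × 1.185e-5 = 9.764e-8 mol.
As a count: 9.764e-8 × 6.022e23 = 5.9e16.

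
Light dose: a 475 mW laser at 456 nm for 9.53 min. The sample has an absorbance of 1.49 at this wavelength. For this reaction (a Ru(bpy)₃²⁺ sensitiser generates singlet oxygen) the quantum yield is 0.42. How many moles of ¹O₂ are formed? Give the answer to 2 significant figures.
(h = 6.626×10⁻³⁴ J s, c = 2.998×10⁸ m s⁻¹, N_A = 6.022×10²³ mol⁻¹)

4.2×10⁻⁴ mol

Photon energy at 456 nm: hc/λ = (6.626×10⁻³⁴)(2.998×10⁸)/(456×10⁻⁹) = 4.356×10⁻¹⁹ J.
Energy delivered: (475 mW)(571.8 s) = 271.6 J.
Photons incident: 271.6 / 4.356×10⁻¹⁹ = 6.235×10²⁰, i.e. 6.235×10²⁰/6.022×10²³ = 0.001035 mol.
Fraction absorbed: 1 − 10^(−1.49) = 0.9676.
Photons absorbed: 0.9676 × 0.001035 = 0.001001 mol.
Product: Φ × n_abs = 0.42 × 0.001001 = 4.204×10⁻⁴ mol.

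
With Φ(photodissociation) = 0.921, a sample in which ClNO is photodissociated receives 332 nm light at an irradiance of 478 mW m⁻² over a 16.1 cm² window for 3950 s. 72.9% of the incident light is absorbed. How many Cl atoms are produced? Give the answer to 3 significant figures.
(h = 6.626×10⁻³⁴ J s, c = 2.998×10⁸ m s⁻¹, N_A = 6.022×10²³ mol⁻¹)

Photon energy at 332 nm: hc/λ = (6.626×10⁻³⁴)(2.998×10⁸)/(332×10⁻⁹) = 5.983×10⁻¹⁹ J.
Energy delivered: (478 mW m⁻²)(16.1×10⁻⁴ m²)(3950 s) = 3.040 J.
Photons incident: 3.040 / 5.983×10⁻¹⁹ = 5.081×10¹⁸, i.e. 5.081×10¹⁸/6.022×10²³ = 8.437×10⁻⁶ mol.
Photons absorbed: 0.729 × 8.437×10⁻⁶ = 6.151×10⁻⁶ mol.
Product: Φ × n_abs = 0.921 × 6.151×10⁻⁶ = 5.665×10⁻⁶ mol.
As a count: 5.665×10⁻⁶ × 6.022×10²³ = 3.41×10¹⁸.

3.41×10¹⁸ atoms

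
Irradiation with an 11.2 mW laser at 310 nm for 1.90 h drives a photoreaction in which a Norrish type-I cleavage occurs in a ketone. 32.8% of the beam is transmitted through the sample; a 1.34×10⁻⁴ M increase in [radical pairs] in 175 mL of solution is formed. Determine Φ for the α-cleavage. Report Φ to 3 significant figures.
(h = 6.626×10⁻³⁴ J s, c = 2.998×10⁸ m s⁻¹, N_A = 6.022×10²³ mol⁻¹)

Product: (1.34×10⁻⁴ M)(0.175 L) = 2.345×10⁻⁵ mol.
Photon energy at 310 nm: hc/λ = (6.626×10⁻³⁴)(2.998×10⁸)/(310×10⁻⁹) = 6.408×10⁻¹⁹ J.
Energy delivered: (11.2 mW)(6840 s) = 76.61 J.
Photons incident: 76.61 / 6.408×10⁻¹⁹ = 1.196×10²⁰, i.e. 1.196×10²⁰/6.022×10²³ = 1.986×10⁻⁴ mol.
Fraction absorbed: 1 − 32.8/100 = 0.6720.
Photons absorbed: 0.6720 × 1.986×10⁻⁴ = 1.335×10⁻⁴ mol.
Φ = 2.345×10⁻⁵ mol / 1.335×10⁻⁴ mol photons = 0.176.

Φ = 0.176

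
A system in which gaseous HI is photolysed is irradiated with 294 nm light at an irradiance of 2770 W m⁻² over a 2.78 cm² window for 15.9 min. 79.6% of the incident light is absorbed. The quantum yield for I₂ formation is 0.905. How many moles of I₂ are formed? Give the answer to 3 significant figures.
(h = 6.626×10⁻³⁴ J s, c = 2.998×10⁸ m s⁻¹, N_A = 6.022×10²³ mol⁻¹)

0.00130 mol

Photon energy at 294 nm: hc/λ = (6.626×10⁻³⁴)(2.998×10⁸)/(294×10⁻⁹) = 6.757×10⁻¹⁹ J.
Energy delivered: (2770 W m⁻²)(2.78×10⁻⁴ m²)(954 s) = 734.6 J.
Photons incident: 734.6 / 6.757×10⁻¹⁹ = 1.087×10²¹, i.e. 1.087×10²¹/6.022×10²³ = 0.001805 mol.
Photons absorbed: 0.796 × 0.001805 = 0.001437 mol.
Product: Φ × n_abs = 0.905 × 0.001437 = 0.001300 mol.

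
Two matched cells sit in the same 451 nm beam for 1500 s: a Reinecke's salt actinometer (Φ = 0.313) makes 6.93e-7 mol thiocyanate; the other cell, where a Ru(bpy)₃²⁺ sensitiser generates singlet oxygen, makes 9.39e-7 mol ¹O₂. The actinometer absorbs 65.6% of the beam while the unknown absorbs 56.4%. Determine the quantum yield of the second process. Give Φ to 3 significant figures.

Photons absorbed by the actinometer: 6.93e-7 / 0.313 = 2.214e-6 mol.
Incident flux: 2.214e-6 / 0.656 = 3.375e-6 einstein.
Absorbed by unknown: 0.564 × 3.375e-6 = 1.903e-6 mol.
Φ(unknown) = 9.39e-7 / 1.903e-6 = 0.493.

Φ = 0.493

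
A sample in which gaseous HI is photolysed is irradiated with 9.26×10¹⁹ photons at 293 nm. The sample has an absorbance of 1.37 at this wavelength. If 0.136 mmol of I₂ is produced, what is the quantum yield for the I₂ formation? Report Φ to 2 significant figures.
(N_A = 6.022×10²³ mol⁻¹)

Product: 0.136 mmol = 1.36×10⁻⁴ mol.
Moles of photons: 9.26×10¹⁹ / 6.022×10²³ = 1.538×10⁻⁴ mol.
Fraction absorbed: 1 − 10^(−1.37) = 0.9573.
Photons absorbed: 0.9573 × 1.538×10⁻⁴ = 1.472×10⁻⁴ mol.
Φ = 1.36×10⁻⁴ mol / 1.472×10⁻⁴ mol photons = 0.92.

Φ = 0.92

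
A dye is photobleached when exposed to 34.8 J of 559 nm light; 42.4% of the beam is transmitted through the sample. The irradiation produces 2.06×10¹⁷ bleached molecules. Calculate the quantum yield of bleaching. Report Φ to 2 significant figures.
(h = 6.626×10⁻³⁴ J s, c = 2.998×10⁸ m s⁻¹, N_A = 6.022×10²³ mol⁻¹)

Φ = 0.0037

Product: 2.06×10¹⁷ / 6.022×10²³ = 3.421×10⁻⁷ mol.
Photon energy at 559 nm: hc/λ = (6.626×10⁻³⁴)(2.998×10⁸)/(559×10⁻⁹) = 3.554×10⁻¹⁹ J.
Photons incident: 34.8 / 3.554×10⁻¹⁹ = 9.792×10¹⁹, i.e. 9.792×10¹⁹/6.022×10²³ = 1.626×10⁻⁴ mol.
Fraction absorbed: 1 − 42.4/100 = 0.5760.
Photons absorbed: 0.5760 × 1.626×10⁻⁴ = 9.366×10⁻⁵ mol.
Φ = 3.421×10⁻⁷ mol / 9.366×10⁻⁵ mol photons = 0.0037.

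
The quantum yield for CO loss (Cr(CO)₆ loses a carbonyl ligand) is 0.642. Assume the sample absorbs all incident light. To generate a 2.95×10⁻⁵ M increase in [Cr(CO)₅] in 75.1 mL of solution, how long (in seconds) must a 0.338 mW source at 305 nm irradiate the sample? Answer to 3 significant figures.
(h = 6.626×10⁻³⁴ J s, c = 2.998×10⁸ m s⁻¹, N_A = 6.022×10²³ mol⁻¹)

t ≈ 4000 s

Product: (2.95×10⁻⁵ M)(0.0751 L) = 2.215×10⁻⁶ mol.
Photons that must be absorbed: 2.215×10⁻⁶ / 0.642 = 3.450×10⁻⁶ mol.
Photon energy: hc/λ = 6.513×10⁻¹⁹ J; per mole, 3.922×10⁵ J mol⁻¹.
Energy required: 3.450×10⁻⁶ × 3.922×10⁵ = 1.353 J.
Time: 1.353 J / 0.000338 W = 4000 s.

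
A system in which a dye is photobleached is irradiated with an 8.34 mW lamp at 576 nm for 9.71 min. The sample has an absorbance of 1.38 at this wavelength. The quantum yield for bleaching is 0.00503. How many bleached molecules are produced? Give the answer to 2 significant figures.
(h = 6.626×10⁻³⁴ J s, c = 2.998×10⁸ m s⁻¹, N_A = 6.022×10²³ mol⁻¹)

Photon energy at 576 nm: hc/λ = (6.626×10⁻³⁴)(2.998×10⁸)/(576×10⁻⁹) = 3.449×10⁻¹⁹ J.
Energy delivered: (8.34 mW)(582.6 s) = 4.859 J.
Photons incident: 4.859 / 3.449×10⁻¹⁹ = 1.409×10¹⁹, i.e. 1.409×10¹⁹/6.022×10²³ = 2.340×10⁻⁵ mol.
Fraction absorbed: 1 − 10^(−1.38) = 0.9583.
Photons absorbed: 0.9583 × 2.340×10⁻⁵ = 2.242×10⁻⁵ mol.
Product: Φ × n_abs = 0.00503 × 2.242×10⁻⁵ = 1.128×10⁻⁷ mol.
As a count: 1.128×10⁻⁷ × 6.022×10²³ = 6.8×10¹⁶.

6.8×10¹⁶ bleached molecules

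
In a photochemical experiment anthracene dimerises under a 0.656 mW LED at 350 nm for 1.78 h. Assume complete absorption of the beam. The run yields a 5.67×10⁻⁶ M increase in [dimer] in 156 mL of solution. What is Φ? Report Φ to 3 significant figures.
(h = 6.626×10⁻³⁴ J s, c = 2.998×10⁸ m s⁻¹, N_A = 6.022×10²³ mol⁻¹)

Φ = 0.0719

Product: (5.67×10⁻⁶ M)(0.156 L) = 8.845×10⁻⁷ mol.
Photon energy at 350 nm: hc/λ = (6.626×10⁻³⁴)(2.998×10⁸)/(350×10⁻⁹) = 5.676×10⁻¹⁹ J.
Energy delivered: (0.656 mW)(6408 s) = 4.204 J.
Photons incident: 4.204 / 5.676×10⁻¹⁹ = 7.407×10¹⁸, i.e. 7.407×10¹⁸/6.022×10²³ = 1.230×10⁻⁵ mol.
Φ = 8.845×10⁻⁷ mol / 1.230×10⁻⁵ mol photons = 0.0719.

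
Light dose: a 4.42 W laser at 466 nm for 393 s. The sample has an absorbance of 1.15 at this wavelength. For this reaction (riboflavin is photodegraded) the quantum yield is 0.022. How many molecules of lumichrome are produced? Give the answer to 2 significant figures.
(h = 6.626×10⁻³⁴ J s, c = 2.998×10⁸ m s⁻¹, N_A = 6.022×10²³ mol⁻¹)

8.3×10¹⁹ molecules

Photon energy at 466 nm: hc/λ = (6.626×10⁻³⁴)(2.998×10⁸)/(466×10⁻⁹) = 4.263×10⁻¹⁹ J.
Energy delivered: (4.42 W)(393 s) = 1737 J.
Photons incident: 1737 / 4.263×10⁻¹⁹ = 4.075×10²¹, i.e. 4.075×10²¹/6.022×10²³ = 0.006767 mol.
Fraction absorbed: 1 − 10^(−1.15) = 0.9292.
Photons absorbed: 0.9292 × 0.006767 = 0.006288 mol.
Product: Φ × n_abs = 0.022 × 0.006288 = 1.383×10⁻⁴ mol.
As a count: 1.383×10⁻⁴ × 6.022×10²³ = 8.3×10¹⁹.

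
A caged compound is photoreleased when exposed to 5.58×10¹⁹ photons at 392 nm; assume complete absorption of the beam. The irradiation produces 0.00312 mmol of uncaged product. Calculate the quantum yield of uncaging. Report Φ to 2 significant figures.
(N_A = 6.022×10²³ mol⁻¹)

Product: 0.00312 mmol = 3.12×10⁻⁶ mol.
Moles of photons: 5.58×10¹⁹ / 6.022×10²³ = 9.266×10⁻⁵ mol.
Φ = 3.12×10⁻⁶ mol / 9.266×10⁻⁵ mol photons = 0.034.

Φ = 0.034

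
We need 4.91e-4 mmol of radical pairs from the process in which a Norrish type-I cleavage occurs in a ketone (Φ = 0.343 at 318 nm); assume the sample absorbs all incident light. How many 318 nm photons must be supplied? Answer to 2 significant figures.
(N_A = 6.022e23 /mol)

8.6e17 photons

Product: 4.91e-4 mmol = 4.91e-7 mol.
Photons that must be absorbed: 4.91e-7 / 0.343 = 1.431e-6 mol.
Photon count: 1.431e-6 × 6.022e23 = 8.6e17.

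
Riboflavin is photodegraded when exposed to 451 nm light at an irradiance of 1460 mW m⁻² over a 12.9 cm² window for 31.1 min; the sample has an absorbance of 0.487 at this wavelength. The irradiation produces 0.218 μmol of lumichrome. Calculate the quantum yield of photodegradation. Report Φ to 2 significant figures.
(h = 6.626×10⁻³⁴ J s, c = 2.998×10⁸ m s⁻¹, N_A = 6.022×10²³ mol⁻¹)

Product: 0.218 μmol = 2.18×10⁻⁷ mol.
Photon energy at 451 nm: hc/λ = (6.626×10⁻³⁴)(2.998×10⁸)/(451×10⁻⁹) = 4.405×10⁻¹⁹ J.
Energy delivered: (1460 mW m⁻²)(12.9×10⁻⁴ m²)(1866 s) = 3.514 J.
Photons incident: 3.514 / 4.405×10⁻¹⁹ = 7.977×10¹⁸, i.e. 7.977×10¹⁸/6.022×10²³ = 1.325×10⁻⁵ mol.
Fraction absorbed: 1 − 10^(−0.487) = 0.6742.
Photons absorbed: 0.6742 × 1.325×10⁻⁵ = 8.933×10⁻⁶ mol.
Φ = 2.18×10⁻⁷ mol / 8.933×10⁻⁶ mol photons = 0.024.

Φ = 0.024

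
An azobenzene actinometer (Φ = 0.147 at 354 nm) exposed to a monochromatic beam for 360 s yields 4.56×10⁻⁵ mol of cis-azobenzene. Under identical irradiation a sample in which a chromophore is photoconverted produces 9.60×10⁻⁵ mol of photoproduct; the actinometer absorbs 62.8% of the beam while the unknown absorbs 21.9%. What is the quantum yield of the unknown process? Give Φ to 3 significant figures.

Φ = 0.887

Photons absorbed by the actinometer: 4.56×10⁻⁵ / 0.147 = 3.102×10⁻⁴ mol.
Incident flux: 3.102×10⁻⁴ / 0.628 = 4.939×10⁻⁴ einstein.
Absorbed by unknown: 0.219 × 4.939×10⁻⁴ = 1.082×10⁻⁴ mol.
Φ(unknown) = 9.60×10⁻⁵ / 1.082×10⁻⁴ = 0.887.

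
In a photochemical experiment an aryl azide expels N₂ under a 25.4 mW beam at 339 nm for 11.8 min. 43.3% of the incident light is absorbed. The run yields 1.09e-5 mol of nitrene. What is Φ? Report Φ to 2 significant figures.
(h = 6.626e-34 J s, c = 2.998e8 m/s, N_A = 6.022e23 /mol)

Φ = 0.49

Photon energy at 339 nm: hc/λ = (6.626e-34)(2.998e8)/(339e-9) = 5.860e-19 J.
Energy delivered: (25.4 mW)(708 s) = 17.98 J.
Photons incident: 17.98 / 5.860e-19 = 3.068e19, i.e. 3.068e19/6.022e23 = 5.095e-5 mol.
Photons absorbed: 0.433 × 5.095e-5 = 2.206e-5 mol.
Φ = 1.09e-5 mol / 2.206e-5 mol photons = 0.49.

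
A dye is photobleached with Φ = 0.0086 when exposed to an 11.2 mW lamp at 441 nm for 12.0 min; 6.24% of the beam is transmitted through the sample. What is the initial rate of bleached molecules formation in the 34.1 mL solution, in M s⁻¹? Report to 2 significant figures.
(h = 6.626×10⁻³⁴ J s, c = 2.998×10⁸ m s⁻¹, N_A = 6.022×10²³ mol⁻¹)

9.8×10⁻⁹ M s⁻¹

Photon energy at 441 nm: hc/λ = (6.626×10⁻³⁴)(2.998×10⁸)/(441×10⁻⁹) = 4.504×10⁻¹⁹ J.
Energy delivered: (11.2 mW)(720 s) = 8.064 J.
Photons incident: 8.064 / 4.504×10⁻¹⁹ = 1.790×10¹⁹, i.e. 1.790×10¹⁹/6.022×10²³ = 2.972×10⁻⁵ mol.
Fraction absorbed: 1 − 6.24/100 = 0.9376.
Photons absorbed: 0.9376 × 2.972×10⁻⁵ = 2.787×10⁻⁵ mol.
Product formed: 0.0086 × 2.787×10⁻⁵ = 2.397×10⁻⁷ mol.
Rate: 2.397×10⁻⁷ mol / (720 s × 0.0341 L) = 9.8×10⁻⁹ M s⁻¹.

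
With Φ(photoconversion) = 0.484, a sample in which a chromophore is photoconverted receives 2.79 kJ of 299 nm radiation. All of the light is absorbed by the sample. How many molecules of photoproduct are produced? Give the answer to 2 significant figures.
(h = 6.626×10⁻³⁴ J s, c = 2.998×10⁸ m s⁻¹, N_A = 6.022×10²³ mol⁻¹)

2.0×10²¹ molecules

Photon energy at 299 nm: hc/λ = (6.626×10⁻³⁴)(2.998×10⁸)/(299×10⁻⁹) = 6.644×10⁻¹⁹ J.
Incident energy: 2.79 kJ = 2790 J.
Photons incident: 2790 / 6.644×10⁻¹⁹ = 4.199×10²¹, i.e. 4.199×10²¹/6.022×10²³ = 0.006973 mol.
Product: Φ × n_abs = 0.484 × 0.006973 = 0.003375 mol.
As a count: 0.003375 × 6.022×10²³ = 2.0×10²¹.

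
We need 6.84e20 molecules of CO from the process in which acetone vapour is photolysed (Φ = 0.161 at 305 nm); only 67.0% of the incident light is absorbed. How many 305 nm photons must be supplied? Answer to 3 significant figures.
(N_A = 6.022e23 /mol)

Product: 6.84e20 / 6.022e23 = 0.001136 mol.
Photons that must be absorbed: 0.001136 / 0.161 = 0.007056 mol.
Incident photons needed: 0.007056 / 0.670 = 0.01053 mol.
Photon count: 0.01053 × 6.022e23 = 6.34e21.

6.34e21 photons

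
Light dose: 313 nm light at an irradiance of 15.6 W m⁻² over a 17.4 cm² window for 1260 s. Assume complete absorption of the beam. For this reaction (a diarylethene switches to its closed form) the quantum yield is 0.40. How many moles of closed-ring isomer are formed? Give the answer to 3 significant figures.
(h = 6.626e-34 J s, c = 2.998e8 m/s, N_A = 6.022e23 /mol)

Photon energy at 313 nm: hc/λ = (6.626e-34)(2.998e8)/(313e-9) = 6.347e-19 J.
Energy delivered: (15.6 W m⁻²)(17.4e-4 m²)(1260 s) = 34.20 J.
Photons incident: 34.20 / 6.347e-19 = 5.388e19, i.e. 5.388e19/6.022e23 = 8.947e-5 mol.
Product: Φ × n_abs = 0.40 × 8.947e-5 = 3.579e-5 mol.

3.58e-5 mol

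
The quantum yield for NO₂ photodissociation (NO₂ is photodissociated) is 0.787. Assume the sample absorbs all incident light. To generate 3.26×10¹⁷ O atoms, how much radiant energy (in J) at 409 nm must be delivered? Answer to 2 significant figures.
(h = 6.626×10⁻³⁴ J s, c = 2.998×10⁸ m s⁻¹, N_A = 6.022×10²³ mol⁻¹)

Product: 3.26×10¹⁷ / 6.022×10²³ = 5.413×10⁻⁷ mol.
Photons that must be absorbed: 5.413×10⁻⁷ / 0.787 = 6.878×10⁻⁷ mol.
Photon energy: hc/λ = 4.857×10⁻¹⁹ J; per mole, 2.925×10⁵ J mol⁻¹.
Energy required: 6.878×10⁻⁷ × 2.925×10⁵ = 0.20 J.

0.20 J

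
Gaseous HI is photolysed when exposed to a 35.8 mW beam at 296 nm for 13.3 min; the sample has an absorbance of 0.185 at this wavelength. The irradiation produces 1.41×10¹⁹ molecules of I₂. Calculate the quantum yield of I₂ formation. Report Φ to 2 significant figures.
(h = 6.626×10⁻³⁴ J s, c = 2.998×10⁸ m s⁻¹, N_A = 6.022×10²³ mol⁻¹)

Φ = 0.95

Product: 1.41×10¹⁹ / 6.022×10²³ = 2.341×10⁻⁵ mol.
Photon energy at 296 nm: hc/λ = (6.626×10⁻³⁴)(2.998×10⁸)/(296×10⁻⁹) = 6.711×10⁻¹⁹ J.
Energy delivered: (35.8 mW)(798 s) = 28.57 J.
Photons incident: 28.57 / 6.711×10⁻¹⁹ = 4.257×10¹⁹, i.e. 4.257×10¹⁹/6.022×10²³ = 7.069×10⁻⁵ mol.
Fraction absorbed: 1 − 10^(−0.185) = 0.3469.
Photons absorbed: 0.3469 × 7.069×10⁻⁵ = 2.452×10⁻⁵ mol.
Φ = 2.341×10⁻⁵ mol / 2.452×10⁻⁵ mol photons = 0.95.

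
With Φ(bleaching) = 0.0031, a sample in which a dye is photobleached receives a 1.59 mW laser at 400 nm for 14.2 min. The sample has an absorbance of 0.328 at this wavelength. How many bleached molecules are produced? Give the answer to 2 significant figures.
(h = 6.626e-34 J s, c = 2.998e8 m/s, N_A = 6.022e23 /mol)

4.5e15 bleached molecules

Photon energy at 400 nm: hc/λ = (6.626e-34)(2.998e8)/(400e-9) = 4.966e-19 J.
Energy delivered: (1.59 mW)(852 s) = 1.355 J.
Photons incident: 1.355 / 4.966e-19 = 2.729e18, i.e. 2.729e18/6.022e23 = 4.532e-6 mol.
Fraction absorbed: 1 − 10^(−0.328) = 0.5301.
Photons absorbed: 0.5301 × 4.532e-6 = 2.402e-6 mol.
Product: Φ × n_abs = 0.0031 × 2.402e-6 = 7.446e-9 mol.
As a count: 7.446e-9 × 6.022e23 = 4.5e15.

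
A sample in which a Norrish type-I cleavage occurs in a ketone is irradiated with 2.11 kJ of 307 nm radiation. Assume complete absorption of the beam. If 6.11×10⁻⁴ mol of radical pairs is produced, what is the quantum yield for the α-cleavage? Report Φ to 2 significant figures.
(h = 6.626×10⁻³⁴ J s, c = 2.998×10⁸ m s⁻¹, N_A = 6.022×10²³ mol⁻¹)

Φ = 0.11

Photon energy at 307 nm: hc/λ = (6.626×10⁻³⁴)(2.998×10⁸)/(307×10⁻⁹) = 6.471×10⁻¹⁹ J.
Incident energy: 2.11 kJ = 2110 J.
Photons incident: 2110 / 6.471×10⁻¹⁹ = 3.261×10²¹, i.e. 3.261×10²¹/6.022×10²³ = 0.005415 mol.
Φ = 6.11×10⁻⁴ mol / 0.005415 mol photons = 0.11.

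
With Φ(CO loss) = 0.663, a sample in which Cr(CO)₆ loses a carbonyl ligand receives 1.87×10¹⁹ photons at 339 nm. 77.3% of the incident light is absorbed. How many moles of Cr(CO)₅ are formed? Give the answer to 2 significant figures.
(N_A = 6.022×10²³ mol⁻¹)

Moles of photons: 1.87×10¹⁹ / 6.022×10²³ = 3.105×10⁻⁵ mol.
Photons absorbed: 0.773 × 3.105×10⁻⁵ = 2.400×10⁻⁵ mol.
Product: Φ × n_abs = 0.663 × 2.400×10⁻⁵ = 1.591×10⁻⁵ mol.

1.6×10⁻⁵ mol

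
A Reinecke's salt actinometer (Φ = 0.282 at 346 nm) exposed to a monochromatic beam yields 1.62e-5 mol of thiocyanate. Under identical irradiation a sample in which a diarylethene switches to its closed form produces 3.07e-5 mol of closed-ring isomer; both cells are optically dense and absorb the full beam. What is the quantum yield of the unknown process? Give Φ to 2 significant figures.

Photons absorbed by the actinometer: 1.62e-5 / 0.282 = 5.745e-5 mol.
Φ(unknown) = 3.07e-5 / 5.745e-5 = 0.53.

Φ = 0.53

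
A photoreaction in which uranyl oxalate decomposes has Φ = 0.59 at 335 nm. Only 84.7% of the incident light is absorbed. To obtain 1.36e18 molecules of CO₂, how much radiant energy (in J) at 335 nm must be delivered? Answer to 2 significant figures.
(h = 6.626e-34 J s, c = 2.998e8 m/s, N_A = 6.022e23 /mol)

1.6 J

Product: 1.36e18 / 6.022e23 = 2.258e-6 mol.
Photons that must be absorbed: 2.258e-6 / 0.59 = 3.827e-6 mol.
Incident photons needed: 3.827e-6 / 0.847 = 4.518e-6 mol.
Photon energy: hc/λ = 5.930e-19 J; per mole, 3.571e5 J mol⁻¹.
Energy required: 4.518e-6 × 3.571e5 = 1.6 J.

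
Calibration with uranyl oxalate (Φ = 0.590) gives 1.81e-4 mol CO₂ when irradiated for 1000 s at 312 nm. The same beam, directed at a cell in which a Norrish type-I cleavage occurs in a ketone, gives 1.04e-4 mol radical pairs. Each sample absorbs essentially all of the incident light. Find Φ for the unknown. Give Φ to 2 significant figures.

Photons absorbed by the actinometer: 1.81e-4 / 0.590 = 3.068e-4 mol.
Φ(unknown) = 1.04e-4 / 3.068e-4 = 0.34.

Φ = 0.34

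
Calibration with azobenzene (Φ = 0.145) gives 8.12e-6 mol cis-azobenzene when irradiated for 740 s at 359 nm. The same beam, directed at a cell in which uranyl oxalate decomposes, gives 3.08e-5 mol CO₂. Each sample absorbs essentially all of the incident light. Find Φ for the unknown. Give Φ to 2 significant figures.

Photons absorbed by the actinometer: 8.12e-6 / 0.145 = 5.600e-5 mol.
Φ(unknown) = 3.08e-5 / 5.600e-5 = 0.55.

Φ = 0.55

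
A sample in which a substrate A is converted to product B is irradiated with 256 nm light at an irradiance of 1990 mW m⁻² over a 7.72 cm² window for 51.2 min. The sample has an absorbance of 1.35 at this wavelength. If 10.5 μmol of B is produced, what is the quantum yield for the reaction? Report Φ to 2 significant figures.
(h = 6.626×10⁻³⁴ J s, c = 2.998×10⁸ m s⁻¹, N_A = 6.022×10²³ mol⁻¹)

Product: 10.5 μmol = 1.05×10⁻⁵ mol.
Photon energy at 256 nm: hc/λ = (6.626×10⁻³⁴)(2.998×10⁸)/(256×10⁻⁹) = 7.760×10⁻¹⁹ J.
Energy delivered: (1990 mW m⁻²)(7.72×10⁻⁴ m²)(3072 s) = 4.719 J.
Photons incident: 4.719 / 7.760×10⁻¹⁹ = 6.081×10¹⁸, i.e. 6.081×10¹⁸/6.022×10²³ = 1.010×10⁻⁵ mol.
Fraction absorbed: 1 − 10^(−1.35) = 0.9553.
Photons absorbed: 0.9553 × 1.010×10⁻⁵ = 9.649×10⁻⁶ mol.
Φ = 1.05×10⁻⁵ mol / 9.649×10⁻⁶ mol photons = 1.1.

Φ = 1.1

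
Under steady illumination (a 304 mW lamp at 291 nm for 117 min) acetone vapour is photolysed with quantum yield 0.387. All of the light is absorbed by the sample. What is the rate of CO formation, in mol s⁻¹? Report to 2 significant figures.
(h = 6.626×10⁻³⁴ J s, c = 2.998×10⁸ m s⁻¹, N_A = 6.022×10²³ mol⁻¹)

2.9×10⁻⁷ mol s⁻¹

Photon energy at 291 nm: hc/λ = (6.626×10⁻³⁴)(2.998×10⁸)/(291×10⁻⁹) = 6.826×10⁻¹⁹ J.
Energy delivered: (304 mW)(7020 s) = 2134 J.
Photons incident: 2134 / 6.826×10⁻¹⁹ = 3.126×10²¹, i.e. 3.126×10²¹/6.022×10²³ = 0.005191 mol.
Product formed: 0.387 × 0.005191 = 0.002009 mol.
Rate: 0.002009 / 7020 s = 2.9×10⁻⁷ mol s⁻¹.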